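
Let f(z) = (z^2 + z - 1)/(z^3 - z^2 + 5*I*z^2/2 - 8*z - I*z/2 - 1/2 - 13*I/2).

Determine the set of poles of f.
The singularities of f are the zeros of the denominator. Factoring,
  z^3 - z^2 + 5*I*z^2/2 - 8*z - I*z/2 - 1/2 - 13*I/2 = (z - 3 + I)*(z + 2 + I/2)*(z + I)
so the candidates are z = 3 - I, z = -2 - I/2, z = -I.

Check the numerator P(z) = z^2 + z - 1 at each one:
  P(3 - I) = 10 - 7*I ≠ 0, so z = 3 - I is a (simple) pole.
  P(-2 - I/2) = 3/4 + 3*I/2 ≠ 0, so z = -2 - I/2 is a (simple) pole.
  P(-I) = -2 - I ≠ 0, so z = -I is a (simple) pole.

Poles of f: {-2 - I/2, -I, 3 - I}

Final answer: {-2 - I/2, -I, 3 - I}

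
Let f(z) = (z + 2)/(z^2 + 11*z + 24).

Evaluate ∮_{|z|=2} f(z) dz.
By the residue theorem, ∮_C f(z) dz = 2πi · (sum of the residues of f at the poles inside |z| = 2).

The denominator factors as (z + 3)*(z + 8), so the singularities of f are simple poles at z = -3, z = -8.
  |-3|² = 9 > 4 = 2², so this pole is outside the contour.
  |-8|² = 64 > 4 = 2², so this pole is outside the contour.

No pole lies inside the contour, so f is analytic on and inside C and the integral is 0 (Cauchy's theorem).

Final answer: 0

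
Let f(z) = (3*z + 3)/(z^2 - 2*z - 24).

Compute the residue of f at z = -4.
Write f(z) = P(z)/Q(z) with P(z) = 3*z + 3 and Q(z) = z^2 - 2*z - 24.
The denominator factors as Q(z) = (z - 6)*(z + 4), so z = -4 is a simple zero of Q and P is analytic there; z = -4 is therefore a simple pole and
  Res(f, z₀) = P(z₀)/Q'(z₀).

Q'(z) = 2*z - 2, so Q'(-4) = -10.
P(-4) = -9.

Res(f, -4) = (-9)/(-10) = 9/10

Final answer: 9/10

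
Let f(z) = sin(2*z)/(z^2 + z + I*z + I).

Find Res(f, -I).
(1/2 - I/2)*sinh(2)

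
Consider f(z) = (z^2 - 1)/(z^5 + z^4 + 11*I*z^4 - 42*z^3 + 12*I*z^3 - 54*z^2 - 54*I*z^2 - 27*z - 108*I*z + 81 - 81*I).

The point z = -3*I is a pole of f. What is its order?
Factor the denominator:
  z^5 + z^4 + 11*I*z^4 - 42*z^3 + 12*I*z^3 - 54*z^2 - 54*I*z^2 - 27*z - 108*I*z + 81 - 81*I = (z + 3*I)^4*(z + 1 - I)

The numerator P(z) = z^2 - 1 has P(-3*I) = -10 ≠ 0, so no factor of (z + 3*I) cancels.
Near z = -3*I we can therefore write f(z) = g(z)/(z + 3*I)^4 with g analytic at -3*I and g(-3*I) ≠ 0 (g is the numerator divided by the remaining denominator factors).

Hence z = -3*I is a pole of order 4.

Final answer: 4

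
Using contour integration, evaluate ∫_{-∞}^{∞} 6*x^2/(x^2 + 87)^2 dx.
sqrt(87)*pi/29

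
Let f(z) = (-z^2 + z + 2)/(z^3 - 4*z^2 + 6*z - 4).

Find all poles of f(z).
The singularities of f are the zeros of the denominator. Factoring,
  z^3 - 4*z^2 + 6*z - 4 = (z - 2)*(z - 1 - I)*(z - 1 + I)
so the candidates are z = 2, z = 1 + I, z = 1 - I.

Check the numerator P(z) = -z^2 + z + 2 at each one:
  P(2) = 0, so the factor (z - 2) cancels and z = 2 is only a removable singularity, not a pole.
  P(1 + I) = 3 - I ≠ 0, so z = 1 + I is a (simple) pole.
  P(1 - I) = 3 + I ≠ 0, so z = 1 - I is a (simple) pole.

Poles of f: {1 - I, 1 + I}

Final answer: {1 - I, 1 + I}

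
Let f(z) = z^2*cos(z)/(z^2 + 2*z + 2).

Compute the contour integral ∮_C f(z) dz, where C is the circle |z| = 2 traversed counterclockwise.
By the residue theorem, ∮_C f(z) dz = 2πi · (sum of the residues of f at the poles inside |z| = 2).

The denominator factors as (z + 1 - I)*(z + 1 + I), so the singularities of f are simple poles at z = -1 + I, z = -1 - I.
  |-1 + I|² = 2 < 4 = 2², so this pole is inside the contour.
  |-1 - I|² = 2 < 4 = 2², so this pole is inside the contour.

With P(z) = z^2*cos(z) and Q(z) = z^2 + 2*z + 2, each pole is simple, so Res(f, z₀) = P(z₀)/Q'(z₀) with Q'(z) = 2*z + 2.
  Res(f, -1 + I) = P(-1 + I)/Q'(-1 + I) = (-2*I*cos(1 - I))/(2*I) = -cos(1 - I)
  Res(f, -1 - I) = P(-1 - I)/Q'(-1 - I) = (2*I*cos(1 + I))/(-2*I) = -cos(1 + I)

Sum of residues inside C: -cos(1 - I) - cos(1 + I)
∮_C f(z) dz = 2πi · (-cos(1 - I) - cos(1 + I)) = -2*I*pi*cos(1 + I) - 2*I*pi*cos(1 - I)

Final answer: -2*I*pi*cos(1 + I) - 2*I*pi*cos(1 - I)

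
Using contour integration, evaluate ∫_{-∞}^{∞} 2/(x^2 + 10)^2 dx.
Let f(z) = 2/(z^2 + 10)^2. The denominator has no real zeros and deg Q - deg P = 4 ≥ 2, so the integral of f over the upper semicircle |z| = R tends to 0 as R → ∞. Closing the contour in the upper half-plane,
  ∫_{-∞}^{∞} f(x) dx = 2πi · Σ Res(f, z_k)  over the poles with Im z_k > 0.

Zeros of the denominator: z^2 + 10 = 0 gives z = ±sqrt(10)*I.
Upper half-plane: z = sqrt(10)*I (a pole of order 2).

Write f(z) = g(z)/(z - sqrt(10)*I)^2 with g(z) = 2/(z + sqrt(10)*I)^2. For a double pole, Res(f, z₀) = g'(z₀):
  g'(z) = -4/(z + sqrt(10)*I)^3
  Res(f, sqrt(10)*I) = g'(sqrt(10)*I) = -sqrt(10)*I/200

∫_{-∞}^{∞} f(x) dx = 2πi · (-sqrt(10)*I/200) = sqrt(10)*pi/100

Final answer: sqrt(10)*pi/100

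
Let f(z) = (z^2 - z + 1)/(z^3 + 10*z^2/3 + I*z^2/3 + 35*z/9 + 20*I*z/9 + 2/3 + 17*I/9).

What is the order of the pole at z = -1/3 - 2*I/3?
1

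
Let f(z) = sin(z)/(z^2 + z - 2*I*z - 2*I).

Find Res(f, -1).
(1/5 - 2*I/5)*sin(1)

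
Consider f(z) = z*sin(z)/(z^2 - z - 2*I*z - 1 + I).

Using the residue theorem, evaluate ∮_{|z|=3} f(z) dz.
By the residue theorem, ∮_C f(z) dz = 2πi · (sum of the residues of f at the poles inside |z| = 3).

The denominator factors as (z - I)*(z - 1 - I), so the singularities of f are simple poles at z = I, z = 1 + I.
  |I|² = 1 < 9 = 3², so this pole is inside the contour.
  |1 + I|² = 2 < 9 = 3², so this pole is inside the contour.

With P(z) = z*sin(z) and Q(z) = z^2 - z - 2*I*z - 1 + I, each pole is simple, so Res(f, z₀) = P(z₀)/Q'(z₀) with Q'(z) = 2*z - 1 - 2*I.
  Res(f, I) = P(I)/Q'(I) = (-sinh(1))/(-1) = sinh(1)
  Res(f, 1 + I) = P(1 + I)/Q'(1 + I) = ((1 + I)*sin(1 + I))/(1) = (1 + I)*sin(1 + I)

Sum of residues inside C: sinh(1) + (1 + I)*sin(1 + I)
∮_C f(z) dz = 2πi · (sinh(1) + (1 + I)*sin(1 + I)) = pi*(-2 + 2*I)*sin(1 + I) + 2*I*pi*sinh(1)

Final answer: pi*(-2 + 2*I)*sin(1 + I) + 2*I*pi*sinh(1)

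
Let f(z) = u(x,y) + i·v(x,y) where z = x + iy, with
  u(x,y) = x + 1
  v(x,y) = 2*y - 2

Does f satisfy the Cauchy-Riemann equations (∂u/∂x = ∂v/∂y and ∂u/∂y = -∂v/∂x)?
∂u/∂x = 1
∂v/∂y = 2
∂u/∂y = 0
∂v/∂x = 0
∂u/∂x ≠ ∂v/∂y; the Cauchy-Riemann equations are not satisfied, so f is not analytic.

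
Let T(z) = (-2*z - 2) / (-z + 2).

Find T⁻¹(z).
Set w = T(z) = (-2*z - 2) / (-z + 2) and solve for z:
  w*(-z + 2) = -2*z - 2
  2*w + z*(2 - w) + 2 = 0
  z*(2 - w) = -2*w - 2
  z = (2*w + 2)/(w - 2)
Renaming the variable, T⁻¹(z) = (2*z + 2)/(z - 2).
(Check: ad - bc = -6 ≠ 0, so T is invertible.)

Final answer: (2*z + 2)/(z - 2)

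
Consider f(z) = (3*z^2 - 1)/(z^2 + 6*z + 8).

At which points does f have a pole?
The singularities of f are the zeros of the denominator. Factoring,
  z^2 + 6*z + 8 = (z + 2)*(z + 4)
so the candidates are z = -2, z = -4.

Check the numerator P(z) = 3*z^2 - 1 at each one:
  P(-2) = 11 ≠ 0, so z = -2 is a (simple) pole.
  P(-4) = 47 ≠ 0, so z = -4 is a (simple) pole.

Poles of f: {-4, -2}

Final answer: {-4, -2}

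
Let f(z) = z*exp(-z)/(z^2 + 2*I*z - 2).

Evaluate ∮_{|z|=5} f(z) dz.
By the residue theorem, ∮_C f(z) dz = 2πi · (sum of the residues of f at the poles inside |z| = 5).

The denominator factors as (z + 1 + I)*(z - 1 + I), so the singularities of f are simple poles at z = -1 - I, z = 1 - I.
  |-1 - I|² = 2 < 25 = 5², so this pole is inside the contour.
  |1 - I|² = 2 < 25 = 5², so this pole is inside the contour.

With P(z) = z*exp(-z) and Q(z) = z^2 + 2*I*z - 2, each pole is simple, so Res(f, z₀) = P(z₀)/Q'(z₀) with Q'(z) = 2*z + 2*I.
  Res(f, -1 - I) = P(-1 - I)/Q'(-1 - I) = ((-1 - I)*exp(1 + I))/(-2) = (1/2 + I/2)*exp(1 + I)
  Res(f, 1 - I) = P(1 - I)/Q'(1 - I) = ((1 - I)*exp(-1 + I))/(2) = (1/2 - I/2)*exp(-1 + I)

Sum of residues inside C: (1/2 - I/2)*exp(-1 + I) + (1/2 + I/2)*exp(1 + I)
∮_C f(z) dz = 2πi · ((1/2 - I/2)*exp(-1 + I) + (1/2 + I/2)*exp(1 + I)) = pi*(-1 + I)*exp(1 + I) + pi*(1 + I)*exp(-1 + I)

Final answer: pi*(-1 + I)*exp(1 + I) + pi*(1 + I)*exp(-1 + I)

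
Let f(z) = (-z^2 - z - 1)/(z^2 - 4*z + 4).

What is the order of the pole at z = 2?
Factor the denominator:
  z^2 - 4*z + 4 = (z - 2)^2

The numerator P(z) = -z^2 - z - 1 has P(2) = -7 ≠ 0, so no factor of (z - 2) cancels.
Near z = 2 we can therefore write f(z) = g(z)/(z - 2)^2 with g analytic at 2 and g(2) ≠ 0 (g is just the numerator).

Hence z = 2 is a pole of order 2.

Final answer: 2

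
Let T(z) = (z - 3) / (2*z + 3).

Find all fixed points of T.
{-1/2 - sqrt(5)*I/2, -1/2 + sqrt(5)*I/2}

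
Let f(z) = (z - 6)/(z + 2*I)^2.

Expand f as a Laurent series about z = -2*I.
Put w = z - (-2*I), i.e. z = w - 2*I. The denominator is w^2, so it suffices to rewrite the numerator in powers of w.

P(z) = z - 6
P(w - 2*I) = -6 - 2*I + w

Dividing each term by w^2:
  f = (-6 - 2*I)/w^2 + 1/w

Substituting back w = z + 2*I:
  f(z) = (-6 - 2*I)/(z + 2*I)^2 + 1/(z + 2*I)

The series is finite because the numerator is a polynomial; the negative powers form the principal part, and the coefficient of 1/(z + 2*I) gives Res(f, -2*I) = 1.

Final answer: (-6 - 2*I)/(z + 2*I)^2 + 1/(z + 2*I)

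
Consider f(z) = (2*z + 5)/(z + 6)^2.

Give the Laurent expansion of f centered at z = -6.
Put w = z - (-6), i.e. z = w - 6. The denominator is w^2, so it suffices to rewrite the numerator in powers of w.

P(z) = 2*z + 5
P(w - 6) = -7 + 2*w

Dividing each term by w^2:
  f = -7/w^2 + 2/w

Substituting back w = z + 6:
  f(z) = -7/(z + 6)^2 + 2/(z + 6)

The series is finite because the numerator is a polynomial; the negative powers form the principal part, and the coefficient of 1/(z + 6) gives Res(f, -6) = 2.

Final answer: -7/(z + 6)^2 + 2/(z + 6)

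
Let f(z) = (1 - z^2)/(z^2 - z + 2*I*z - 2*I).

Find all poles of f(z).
The singularities of f are the zeros of the denominator. Factoring,
  z^2 - z + 2*I*z - 2*I = (z - 1)*(z + 2*I)
so the candidates are z = 1, z = -2*I.

Check the numerator P(z) = 1 - z^2 at each one:
  P(1) = 0, so the factor (z - 1) cancels and z = 1 is only a removable singularity, not a pole.
  P(-2*I) = 5 ≠ 0, so z = -2*I is a (simple) pole.

Poles of f: {-2*I}

Final answer: {-2*I}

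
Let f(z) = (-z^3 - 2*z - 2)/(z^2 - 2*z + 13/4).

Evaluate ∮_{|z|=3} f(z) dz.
By the residue theorem, ∮_C f(z) dz = 2πi · (sum of the residues of f at the poles inside |z| = 3).

The denominator factors as (z - 1 + 3*I/2)*(z - 1 - 3*I/2), so the singularities of f are simple poles at z = 1 - 3*I/2, z = 1 + 3*I/2.
  |1 - 3*I/2|² = 13/4 < 9 = 3², so this pole is inside the contour.
  |1 + 3*I/2|² = 13/4 < 9 = 3², so this pole is inside the contour.

With P(z) = -z^3 - 2*z - 2 and Q(z) = z^2 - 2*z + 13/4, each pole is simple, so Res(f, z₀) = P(z₀)/Q'(z₀) with Q'(z) = 2*z - 2.
  Res(f, 1 - 3*I/2) = P(1 - 3*I/2)/Q'(1 - 3*I/2) = (7/4 + 33*I/8)/(-3*I) = -11/8 + 7*I/12
  Res(f, 1 + 3*I/2) = P(1 + 3*I/2)/Q'(1 + 3*I/2) = (7/4 - 33*I/8)/(3*I) = -11/8 - 7*I/12

Sum of residues inside C: -11/4
∮_C f(z) dz = 2πi · (-11/4) = -11*I*pi/2

Final answer: -11*I*pi/2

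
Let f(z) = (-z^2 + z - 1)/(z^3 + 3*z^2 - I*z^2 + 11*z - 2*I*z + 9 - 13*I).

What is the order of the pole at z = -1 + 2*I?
2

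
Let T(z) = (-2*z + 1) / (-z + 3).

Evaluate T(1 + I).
Substitute z = 1 + I:
  numerator:   -2*(1 + I) + 1 = -1 - 2*I
  denominator: -(1 + I) + 3 = 2 - I
T(1 + I) = (-1 - 2*I)/(2 - I); multiplying numerator and denominator by the conjugate 2 + I gives (-5*I)/5 = -I

Final answer: -I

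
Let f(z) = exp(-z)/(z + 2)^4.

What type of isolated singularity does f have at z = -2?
Write f(z) = g(z)/(z + 2)^4 with g(z) = exp(-z).
g is entire and g(-2) = exp(2) ≠ 0, so no factor of (z + 2) cancels: the Laurent expansion of f about z = -2 starts at the power -4, i.e. lim_{z→z₀} (z - z₀)^4 f(z) = exp(2) is finite and nonzero.
So z = -2 is a pole of order 4.

Final answer: pole of order 4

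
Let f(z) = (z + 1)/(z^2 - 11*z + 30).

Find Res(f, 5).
Write f(z) = P(z)/Q(z) with P(z) = z + 1 and Q(z) = z^2 - 11*z + 30.
The denominator factors as Q(z) = (z - 6)*(z - 5), so z = 5 is a simple zero of Q and P is analytic there; z = 5 is therefore a simple pole and
  Res(f, z₀) = P(z₀)/Q'(z₀).

Q'(z) = 2*z - 11, so Q'(5) = -1.
P(5) = 6.

Res(f, 5) = (6)/(-1) = -6

Final answer: -6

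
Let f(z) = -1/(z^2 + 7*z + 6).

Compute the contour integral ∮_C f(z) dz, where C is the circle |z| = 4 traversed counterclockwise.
By the residue theorem, ∮_C f(z) dz = 2πi · (sum of the residues of f at the poles inside |z| = 4).

The denominator factors as (z + 6)*(z + 1), so the singularities of f are simple poles at z = -6, z = -1.
  |-6|² = 36 > 16 = 4², so this pole is outside the contour.
  |-1|² = 1 < 16 = 4², so this pole is inside the contour.

With P(z) = -1 and Q(z) = z^2 + 7*z + 6, each pole is simple, so Res(f, z₀) = P(z₀)/Q'(z₀) with Q'(z) = 2*z + 7.
  Res(f, -1) = P(-1)/Q'(-1) = (-1)/(5) = -1/5

∮_C f(z) dz = 2πi · (-1/5) = -2*I*pi/5

Final answer: -2*I*pi/5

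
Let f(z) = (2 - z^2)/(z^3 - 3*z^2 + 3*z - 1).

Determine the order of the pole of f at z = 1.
Factor the denominator:
  z^3 - 3*z^2 + 3*z - 1 = (z - 1)^3

The numerator P(z) = 2 - z^2 has P(1) = 1 ≠ 0, so no factor of (z - 1) cancels.
Near z = 1 we can therefore write f(z) = g(z)/(z - 1)^3 with g analytic at 1 and g(1) ≠ 0 (g is just the numerator).

Hence z = 1 is a pole of order 3.

Final answer: 3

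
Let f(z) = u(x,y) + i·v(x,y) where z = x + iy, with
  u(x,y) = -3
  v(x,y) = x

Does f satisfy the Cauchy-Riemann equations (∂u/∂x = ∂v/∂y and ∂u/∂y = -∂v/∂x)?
∂u/∂x = 0
∂v/∂y = 0
∂u/∂y = 0
∂v/∂x = 1
∂u/∂y ≠ -∂v/∂x; the Cauchy-Riemann equations are not satisfied, so f is not analytic.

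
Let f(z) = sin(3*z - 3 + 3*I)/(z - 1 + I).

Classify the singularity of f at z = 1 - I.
removable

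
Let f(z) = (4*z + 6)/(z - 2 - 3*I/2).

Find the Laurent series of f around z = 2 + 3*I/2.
(14 + 6*I)/(z - 2 - 3*I/2) + 4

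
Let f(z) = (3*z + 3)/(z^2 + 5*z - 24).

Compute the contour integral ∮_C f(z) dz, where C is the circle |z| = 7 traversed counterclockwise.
By the residue theorem, ∮_C f(z) dz = 2πi · (sum of the residues of f at the poles inside |z| = 7).

The denominator factors as (z + 8)*(z - 3), so the singularities of f are simple poles at z = -8, z = 3.
  |-8|² = 64 > 49 = 7², so this pole is outside the contour.
  |3|² = 9 < 49 = 7², so this pole is inside the contour.

With P(z) = 3*z + 3 and Q(z) = z^2 + 5*z - 24, each pole is simple, so Res(f, z₀) = P(z₀)/Q'(z₀) with Q'(z) = 2*z + 5.
  Res(f, 3) = P(3)/Q'(3) = (12)/(11) = 12/11

∮_C f(z) dz = 2πi · (12/11) = 24*I*pi/11

Final answer: 24*I*pi/11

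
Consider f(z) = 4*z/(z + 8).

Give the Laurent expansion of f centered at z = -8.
Put w = z - (-8), i.e. z = w - 8. The denominator is w, so it suffices to rewrite the numerator in powers of w.

P(z) = 4*z
P(w - 8) = -32 + 4*w

Dividing each term by w:
  f = -32/w + 4

Substituting back w = z + 8:
  f(z) = -32/(z + 8) + 4

The series is finite because the numerator is a polynomial; the negative powers form the principal part, and the coefficient of 1/(z + 8) gives Res(f, -8) = -32.

Final answer: -32/(z + 8) + 4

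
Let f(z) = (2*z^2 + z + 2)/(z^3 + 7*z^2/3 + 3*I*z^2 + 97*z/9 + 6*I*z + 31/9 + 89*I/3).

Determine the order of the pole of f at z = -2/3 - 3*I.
Factor the denominator:
  z^3 + 7*z^2/3 + 3*I*z^2 + 97*z/9 + 6*I*z + 31/9 + 89*I/3 = (z + 2/3 + 3*I)^2*(z + 1 - 3*I)

The numerator P(z) = 2*z^2 + z + 2 has P(-2/3 - 3*I) = -142/9 + 5*I ≠ 0, so no factor of (z + 2/3 + 3*I) cancels.
Near z = -2/3 - 3*I we can therefore write f(z) = g(z)/(z + 2/3 + 3*I)^2 with g analytic at -2/3 - 3*I and g(-2/3 - 3*I) ≠ 0 (g is the numerator divided by the remaining denominator factors).

Hence z = -2/3 - 3*I is a pole of order 2.

Final answer: 2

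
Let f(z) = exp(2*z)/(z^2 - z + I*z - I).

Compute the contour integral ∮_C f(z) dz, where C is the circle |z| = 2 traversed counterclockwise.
pi*(-1 - I)*exp(-2*I) + pi*(1 + I)*exp(2)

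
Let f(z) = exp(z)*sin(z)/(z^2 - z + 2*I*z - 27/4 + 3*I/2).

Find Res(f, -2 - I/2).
Write f(z) = P(z)/Q(z) with P(z) = exp(z)*sin(z) and Q(z) = z^2 - z + 2*I*z - 27/4 + 3*I/2.
The denominator factors as Q(z) = (z - 3 + 3*I/2)*(z + 2 + I/2), so z = -2 - I/2 is a simple zero of Q and P is analytic there; z = -2 - I/2 is therefore a simple pole and
  Res(f, z₀) = P(z₀)/Q'(z₀).

Q'(z) = 2*z - 1 + 2*I, so Q'(-2 - I/2) = -5 + I.
P(-2 - I/2) = -exp(-2 - I/2)*sin(2 + I/2).

Res(f, -2 - I/2) = (-exp(-2 - I/2)*sin(2 + I/2))/(-5 + I) = (5/26 + I/26)*exp(-2 - I/2)*sin(2 + I/2)

Final answer: (5/26 + I/26)*exp(-2 - I/2)*sin(2 + I/2)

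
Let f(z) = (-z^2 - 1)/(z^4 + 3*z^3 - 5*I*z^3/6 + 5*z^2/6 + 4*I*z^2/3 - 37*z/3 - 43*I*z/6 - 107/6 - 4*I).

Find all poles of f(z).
The singularities of f are the zeros of the denominator. Factoring,
  z^4 + 3*z^3 - 5*I*z^3/6 + 5*z^2/6 + 4*I*z^2/3 - 37*z/3 - 43*I*z/6 - 107/6 - 4*I = (z + 3 - 2*I)*(z + 1 - I/2)*(z + 1 + 2*I)*(z - 2 - I/3)
so the candidates are z = -3 + 2*I, z = -1 + I/2, z = -1 - 2*I, z = 2 + I/3.

Check the numerator P(z) = -z^2 - 1 at each one:
  P(-3 + 2*I) = -6 + 12*I ≠ 0, so z = -3 + 2*I is a (simple) pole.
  P(-1 + I/2) = -7/4 + I ≠ 0, so z = -1 + I/2 is a (simple) pole.
  P(-1 - 2*I) = 2 - 4*I ≠ 0, so z = -1 - 2*I is a (simple) pole.
  P(2 + I/3) = -44/9 - 4*I/3 ≠ 0, so z = 2 + I/3 is a (simple) pole.

Poles of f: {-3 + 2*I, -1 - 2*I, -1 + I/2, 2 + I/3}

Final answer: {-3 + 2*I, -1 - 2*I, -1 + I/2, 2 + I/3}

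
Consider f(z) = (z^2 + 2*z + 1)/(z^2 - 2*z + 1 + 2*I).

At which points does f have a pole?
The singularities of f are the zeros of the denominator. Factoring,
  z^2 - 2*z + 1 + 2*I = (z - 2 + I)*(z - I)
so the candidates are z = 2 - I, z = I.

Check the numerator P(z) = z^2 + 2*z + 1 at each one:
  P(2 - I) = 8 - 6*I ≠ 0, so z = 2 - I is a (simple) pole.
  P(I) = 2*I ≠ 0, so z = I is a (simple) pole.

Poles of f: {I, 2 - I}

Final answer: {I, 2 - I}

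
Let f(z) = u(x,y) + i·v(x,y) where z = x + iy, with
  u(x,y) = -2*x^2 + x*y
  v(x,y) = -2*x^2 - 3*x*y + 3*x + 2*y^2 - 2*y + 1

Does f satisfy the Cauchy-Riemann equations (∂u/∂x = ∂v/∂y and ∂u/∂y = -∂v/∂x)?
∂u/∂x = -4*x + y
∂v/∂y = -3*x + 4*y - 2
∂u/∂y = x
∂v/∂x = -4*x - 3*y + 3
∂u/∂x ≠ ∂v/∂y and ∂u/∂y ≠ -∂v/∂x; the Cauchy-Riemann equations are not satisfied, so f is not analytic.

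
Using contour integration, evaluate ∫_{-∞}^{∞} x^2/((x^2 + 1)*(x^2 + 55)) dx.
pi*(-1 + sqrt(55))/54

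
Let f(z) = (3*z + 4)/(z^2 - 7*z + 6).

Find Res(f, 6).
22/5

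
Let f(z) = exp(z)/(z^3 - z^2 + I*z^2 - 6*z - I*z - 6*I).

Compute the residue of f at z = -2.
Write f(z) = P(z)/Q(z) with P(z) = exp(z) and Q(z) = z^3 - z^2 + I*z^2 - 6*z - I*z - 6*I.
The denominator factors as Q(z) = (z - 3)*(z + I)*(z + 2), so z = -2 is a simple zero of Q and P is analytic there; z = -2 is therefore a simple pole and
  Res(f, z₀) = P(z₀)/Q'(z₀).

Q'(z) = 3*z^2 - 2*z + 2*I*z - 6 - I, so Q'(-2) = 10 - 5*I.
P(-2) = exp(-2).

Res(f, -2) = (exp(-2))/(10 - 5*I) = (2/25 + I/25)*exp(-2)

Final answer: (2/25 + I/25)*exp(-2)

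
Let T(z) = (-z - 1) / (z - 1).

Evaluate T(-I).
Substitute z = -I:
  numerator:   -(-I) - 1 = -1 + I
  denominator: (-I) - 1 = -1 - I
T(-I) = (-1 + I)/(-1 - I); multiplying numerator and denominator by the conjugate -1 + I gives (-2*I)/2 = -I

Final answer: -I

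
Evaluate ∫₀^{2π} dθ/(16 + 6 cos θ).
Let J = ∫₀^{2π} dθ/(16 + 6 cos θ).
Put z = e^{iθ}: then cos θ = (z + 1/z)/2, dθ = dz/(iz), and z runs once counterclockwise around |z| = 1:
  J = ∮_{|z|=1} 1/(16 + 6*(z + 1/z)/2) · dz/(iz) = (2/i) ∮_{|z|=1} dz/(6*z^2 + 32*z + 6).
The roots of 6*z^2 + 32*z + 6 are z = (-16 ± sqrt(16^2 - 6^2))/6, with sqrt(220) = 2*sqrt(55); their product is 1, so only z₊ = -8/3 + sqrt(55)/3 lies inside the unit circle (z₋ = -8/3 - sqrt(55)/3 lies outside).
z₊ is a simple zero of q(z) = 6*z^2 + 32*z + 6, so Res(1/q, z₊) = 1/q'(z₊) with q'(z) = 12*z + 32; and q'(z₊) = 6*(z₊ - z₋) = 4*sqrt(55).
Therefore J = (2/i) · 2πi · 1/(4*sqrt(55)) = 2*pi/(2*sqrt(55)) = sqrt(55)*pi/55

Final answer: sqrt(55)*pi/55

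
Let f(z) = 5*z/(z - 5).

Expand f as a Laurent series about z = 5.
Put w = z - (5), i.e. z = w + 5. The denominator is w, so it suffices to rewrite the numerator in powers of w.

P(z) = 5*z
P(w + 5) = 25 + 5*w

Dividing each term by w:
  f = 25/w + 5

Substituting back w = z - 5:
  f(z) = 25/(z - 5) + 5

The series is finite because the numerator is a polynomial; the negative powers form the principal part, and the coefficient of 1/(z - 5) gives Res(f, 5) = 25.

Final answer: 25/(z - 5) + 5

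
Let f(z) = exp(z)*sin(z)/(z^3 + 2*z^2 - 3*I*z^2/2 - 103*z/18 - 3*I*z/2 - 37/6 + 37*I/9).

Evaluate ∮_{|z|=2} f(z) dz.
pi*(-54/5945 + 1962*I/5945)*exp(-1 + 2*I/3)*sin(1 - 2*I/3)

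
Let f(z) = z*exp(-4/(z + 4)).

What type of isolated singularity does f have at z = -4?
Let u = z + 4. Then
  e^(-4/u) = Σ_{k≥0} (-4)^k/(k!·u^k) = 1 - 4/u + 8/u^2 - 32/(3*u^3) + ...
which has infinitely many negative powers of u, so exp(-4/(z + 4)) has an essential singularity at z = -4.
The extra factor z is a nonzero polynomial; if the product had at most a pole at z = -4, dividing by that polynomial would leave exp(-4/(z + 4)) with at most a pole too — contradiction. (Equivalently, the product's Laurent series still has infinitely many negative powers.)
So the singularity is essential.

Final answer: essential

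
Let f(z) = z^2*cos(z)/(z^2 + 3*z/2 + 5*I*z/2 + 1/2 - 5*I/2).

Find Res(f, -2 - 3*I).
Write f(z) = P(z)/Q(z) with P(z) = z^2*cos(z) and Q(z) = z^2 + 3*z/2 + 5*I*z/2 + 1/2 - 5*I/2.
The denominator factors as Q(z) = (z + 2 + 3*I)*(z - 1/2 - I/2), so z = -2 - 3*I is a simple zero of Q and P is analytic there; z = -2 - 3*I is therefore a simple pole and
  Res(f, z₀) = P(z₀)/Q'(z₀).

Q'(z) = 2*z + 3/2 + 5*I/2, so Q'(-2 - 3*I) = -5/2 - 7*I/2.
P(-2 - 3*I) = (-5 + 12*I)*cos(2 + 3*I).

Res(f, -2 - 3*I) = ((-5 + 12*I)*cos(2 + 3*I))/(-5/2 - 7*I/2) = (-59/37 - 95*I/37)*cos(2 + 3*I)

Final answer: (-59/37 - 95*I/37)*cos(2 + 3*I)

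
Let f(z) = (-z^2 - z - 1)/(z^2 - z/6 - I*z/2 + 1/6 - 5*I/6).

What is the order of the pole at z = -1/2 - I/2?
Factor the denominator:
  z^2 - z/6 - I*z/2 + 1/6 - 5*I/6 = (z + 1/2 + I/2)*(z - 2/3 - I)

The numerator P(z) = -z^2 - z - 1 has P(-1/2 - I/2) = -1/2 ≠ 0, so no factor of (z + 1/2 + I/2) cancels.
Near z = -1/2 - I/2 we can therefore write f(z) = g(z)/(z + 1/2 + I/2) with g analytic at -1/2 - I/2 and g(-1/2 - I/2) ≠ 0 (g is the numerator divided by the remaining denominator factors).

Hence z = -1/2 - I/2 is a pole of order 1.

Final answer: 1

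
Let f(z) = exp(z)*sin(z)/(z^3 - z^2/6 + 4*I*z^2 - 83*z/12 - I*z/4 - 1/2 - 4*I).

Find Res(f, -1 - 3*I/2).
(-48/125 + 36*I/125)*exp(-1 - 3*I/2)*sin(1 + 3*I/2)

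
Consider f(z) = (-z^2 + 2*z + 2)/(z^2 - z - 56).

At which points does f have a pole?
The singularities of f are the zeros of the denominator. Factoring,
  z^2 - z - 56 = (z - 8)*(z + 7)
so the candidates are z = 8, z = -7.

Check the numerator P(z) = -z^2 + 2*z + 2 at each one:
  P(8) = -46 ≠ 0, so z = 8 is a (simple) pole.
  P(-7) = -61 ≠ 0, so z = -7 is a (simple) pole.

Poles of f: {-7, 8}

Final answer: {-7, 8}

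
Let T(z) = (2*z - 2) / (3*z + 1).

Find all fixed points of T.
{1/6 - sqrt(23)*I/6, 1/6 + sqrt(23)*I/6}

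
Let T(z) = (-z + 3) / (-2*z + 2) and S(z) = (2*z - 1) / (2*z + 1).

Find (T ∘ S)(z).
z + 1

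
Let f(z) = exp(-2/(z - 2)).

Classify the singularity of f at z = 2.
Let u = z - 2. Then
  e^(-2/u) = Σ_{k≥0} (-2)^k/(k!·u^k) = 1 - 2/u + 2/u^2 - 4/(3*u^3) + ...
which has infinitely many negative powers of u, so exp(-2/(z - 2)) has an essential singularity at z = 2.
So the singularity is essential.

Final answer: essential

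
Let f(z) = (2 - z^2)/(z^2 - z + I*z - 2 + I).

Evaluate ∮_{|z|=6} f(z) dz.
By the residue theorem, ∮_C f(z) dz = 2πi · (sum of the residues of f at the poles inside |z| = 6).

The denominator factors as (z - 2 + I)*(z + 1), so the singularities of f are simple poles at z = 2 - I, z = -1.
  |2 - I|² = 5 < 36 = 6², so this pole is inside the contour.
  |-1|² = 1 < 36 = 6², so this pole is inside the contour.

With P(z) = 2 - z^2 and Q(z) = z^2 - z + I*z - 2 + I, each pole is simple, so Res(f, z₀) = P(z₀)/Q'(z₀) with Q'(z) = 2*z - 1 + I.
  Res(f, 2 - I) = P(2 - I)/Q'(2 - I) = (-1 + 4*I)/(3 - I) = -7/10 + 11*I/10
  Res(f, -1) = P(-1)/Q'(-1) = (1)/(-3 + I) = -3/10 - I/10

Sum of residues inside C: -1 + I
∮_C f(z) dz = 2πi · (-1 + I) = pi*(-2 - 2*I)

Final answer: pi*(-2 - 2*I)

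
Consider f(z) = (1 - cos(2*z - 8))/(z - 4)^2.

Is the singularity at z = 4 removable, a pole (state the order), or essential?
Let u = z - 4. The argument of cos is 2*z - 8 = 2u, so
  f = (1 - cos(2u))/u^2 = ((2u)^2/2 - (2u)^4/24 + ...)/u^2 = 2 - (2/3)*u^2 + ...
The Laurent expansion about u = 0 has no negative powers; equivalently lim_{z→4} f(z) = 2 exists and is finite.
So the singularity is removable.

Final answer: removable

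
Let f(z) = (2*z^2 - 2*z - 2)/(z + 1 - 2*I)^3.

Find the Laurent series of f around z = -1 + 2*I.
Put w = z - (-1 + 2*I), i.e. z = w - 1 + 2*I. The denominator is w^3, so it suffices to rewrite the numerator in powers of w.

P(z) = 2*z^2 - 2*z - 2
P(w - 1 + 2*I) = -6 - 12*I + (-6 + 8*I)*w + 2*w^2

Dividing each term by w^3:
  f = (-6 - 12*I)/w^3 + (-6 + 8*I)/w^2 + 2/w

Substituting back w = z + 1 - 2*I:
  f(z) = (-6 - 12*I)/(z + 1 - 2*I)^3 + (-6 + 8*I)/(z + 1 - 2*I)^2 + 2/(z + 1 - 2*I)

The series is finite because the numerator is a polynomial; the negative powers form the principal part, and the coefficient of 1/(z + 1 - 2*I) gives Res(f, -1 + 2*I) = 2.

Final answer: (-6 - 12*I)/(z + 1 - 2*I)^3 + (-6 + 8*I)/(z + 1 - 2*I)^2 + 2/(z + 1 - 2*I)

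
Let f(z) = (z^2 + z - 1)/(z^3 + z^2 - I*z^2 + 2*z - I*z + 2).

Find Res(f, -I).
Write f(z) = P(z)/Q(z) with P(z) = z^2 + z - 1 and Q(z) = z^3 + z^2 - I*z^2 + 2*z - I*z + 2.
The denominator factors as Q(z) = (z - 2*I)*(z + 1)*(z + I), so z = -I is a simple zero of Q and P is analytic there; z = -I is therefore a simple pole and
  Res(f, z₀) = P(z₀)/Q'(z₀).

Q'(z) = 3*z^2 + 2*z - 2*I*z + 2 - I, so Q'(-I) = -3 - 3*I.
P(-I) = -2 - I.

Res(f, -I) = (-2 - I)/(-3 - 3*I) = 1/2 - I/6

Final answer: 1/2 - I/6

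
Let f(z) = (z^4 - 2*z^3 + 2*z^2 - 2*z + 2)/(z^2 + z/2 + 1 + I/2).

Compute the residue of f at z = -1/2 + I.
Write f(z) = P(z)/Q(z) with P(z) = z^4 - 2*z^3 + 2*z^2 - 2*z + 2 and Q(z) = z^2 + z/2 + 1 + I/2.
The denominator factors as Q(z) = (z + I)*(z + 1/2 - I), so z = -1/2 + I is a simple zero of Q and P is analytic there; z = -1/2 + I is therefore a simple pole and
  Res(f, z₀) = P(z₀)/Q'(z₀).

Q'(z) = 2*z + 1/2, so Q'(-1/2 + I) = -1/2 + 2*I.
P(-1/2 + I) = -27/16 - 2*I.

Res(f, -1/2 + I) = (-27/16 - 2*I)/(-1/2 + 2*I) = -101/136 + 35*I/34

Final answer: -101/136 + 35*I/34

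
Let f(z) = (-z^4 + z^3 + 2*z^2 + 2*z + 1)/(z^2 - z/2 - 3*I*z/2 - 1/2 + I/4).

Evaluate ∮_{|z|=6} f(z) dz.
By the residue theorem, ∮_C f(z) dz = 2πi · (sum of the residues of f at the poles inside |z| = 6).

The denominator factors as (z - 1/2 - I)*(z - I/2), so the singularities of f are simple poles at z = 1/2 + I, z = I/2.
  |1/2 + I|² = 5/4 < 36 = 6², so this pole is inside the contour.
  |I/2|² = 1/4 < 36 = 6², so this pole is inside the contour.

With P(z) = -z^4 + z^3 + 2*z^2 + 2*z + 1 and Q(z) = z^2 - z/2 - 3*I*z/2 - 1/2 + I/4, each pole is simple, so Res(f, z₀) = P(z₀)/Q'(z₀) with Q'(z) = 2*z - 1/2 - 3*I/2.
  Res(f, 1/2 + I) = P(1/2 + I)/Q'(1/2 + I) = (-7/16 + 21*I/4)/(1/2 + I/2) = 77/16 + 91*I/16
  Res(f, I/2) = P(I/2)/Q'(I/2) = (7/16 + 7*I/8)/(-1/2 - I/2) = -21/16 - 7*I/16

Sum of residues inside C: 7/2 + 21*I/4
∮_C f(z) dz = 2πi · (7/2 + 21*I/4) = pi*(-21/2 + 7*I)

Final answer: pi*(-21/2 + 7*I)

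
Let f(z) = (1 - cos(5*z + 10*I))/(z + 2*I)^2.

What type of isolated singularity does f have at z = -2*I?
Let u = z + 2*I. The argument of cos is 5*z + 10*I = 5u, so
  f = (1 - cos(5u))/u^2 = ((5u)^2/2 - (5u)^4/24 + ...)/u^2 = 25/2 - (625/24)*u^2 + ...
The Laurent expansion about u = 0 has no negative powers; equivalently lim_{z→-2*I} f(z) = 25/2 exists and is finite.
So the singularity is removable.

Final answer: removable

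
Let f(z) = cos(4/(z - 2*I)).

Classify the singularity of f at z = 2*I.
Let u = z - 2*I. Then
  cos(4/u) = Σ_{k≥0} (-1)^k (4)^(2k)/((2k)!·u^(2k)) = 1 - 8/u^2 + 32/(3*u^4) + ...
which has infinitely many negative powers of u, so cos(4/(z - 2*I)) has an essential singularity at z = 2*I.
So the singularity is essential.

Final answer: essential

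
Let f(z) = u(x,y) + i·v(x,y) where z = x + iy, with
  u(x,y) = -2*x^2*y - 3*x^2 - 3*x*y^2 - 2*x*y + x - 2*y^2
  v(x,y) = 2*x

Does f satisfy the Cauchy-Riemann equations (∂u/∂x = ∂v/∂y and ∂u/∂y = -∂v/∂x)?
∂u/∂x = -4*x*y - 6*x - 3*y^2 - 2*y + 1
∂v/∂y = 0
∂u/∂y = -2*x^2 - 6*x*y - 2*x - 4*y
∂v/∂x = 2
∂u/∂x ≠ ∂v/∂y and ∂u/∂y ≠ -∂v/∂x; the Cauchy-Riemann equations are not satisfied, so f is not analytic.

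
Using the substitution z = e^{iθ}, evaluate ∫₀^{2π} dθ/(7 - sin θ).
Call the integral J. The integrand is 2π-periodic and we integrate over a full period, so shifting θ does not change the value (θ → θ + π/2 turns sin θ into cos θ; θ → θ + π flips the sign of the trig term). Hence
  J = ∫₀^{2π} dθ/(7 + cos θ).
Put z = e^{iθ}: then cos θ = (z + 1/z)/2, dθ = dz/(iz), and z runs once counterclockwise around |z| = 1:
  J = ∮_{|z|=1} 1/(7 + (z + 1/z)/2) · dz/(iz) = (2/i) ∮_{|z|=1} dz/(z^2 + 14*z + 1).
The roots of z^2 + 14*z + 1 are z = (-7 ± sqrt(7^2 - 1^2)), with sqrt(48) = 4*sqrt(3); their product is 1, so only z₊ = -7 + 4*sqrt(3) lies inside the unit circle (z₋ = -7 - 4*sqrt(3) lies outside).
z₊ is a simple zero of q(z) = z^2 + 14*z + 1, so Res(1/q, z₊) = 1/q'(z₊) with q'(z) = 2*z + 14; and q'(z₊) = (z₊ - z₋) = 8*sqrt(3).
Therefore J = (2/i) · 2πi · 1/(8*sqrt(3)) = 2*pi/(4*sqrt(3)) = sqrt(3)*pi/6

Final answer: sqrt(3)*pi/6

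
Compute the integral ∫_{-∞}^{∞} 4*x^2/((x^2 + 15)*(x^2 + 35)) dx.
pi*(-sqrt(15) + sqrt(35))/5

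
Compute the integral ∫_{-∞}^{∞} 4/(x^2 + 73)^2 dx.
2*sqrt(73)*pi/5329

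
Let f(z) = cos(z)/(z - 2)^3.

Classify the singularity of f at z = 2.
pole of order 3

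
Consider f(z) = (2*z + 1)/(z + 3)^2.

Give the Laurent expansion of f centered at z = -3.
Put w = z - (-3), i.e. z = w - 3. The denominator is w^2, so it suffices to rewrite the numerator in powers of w.

P(z) = 2*z + 1
P(w - 3) = -5 + 2*w

Dividing each term by w^2:
  f = -5/w^2 + 2/w

Substituting back w = z + 3:
  f(z) = -5/(z + 3)^2 + 2/(z + 3)

The series is finite because the numerator is a polynomial; the negative powers form the principal part, and the coefficient of 1/(z + 3) gives Res(f, -3) = 2.

Final answer: -5/(z + 3)^2 + 2/(z + 3)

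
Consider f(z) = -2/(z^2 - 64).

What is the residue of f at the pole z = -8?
Write f(z) = P(z)/Q(z) with P(z) = -2 and Q(z) = z^2 - 64.
The denominator factors as Q(z) = (z + 8)*(z - 8), so z = -8 is a simple zero of Q and P is analytic there; z = -8 is therefore a simple pole and
  Res(f, z₀) = P(z₀)/Q'(z₀).

Q'(z) = 2*z, so Q'(-8) = -16.
P(-8) = -2.

Res(f, -8) = (-2)/(-16) = 1/8

Final answer: 1/8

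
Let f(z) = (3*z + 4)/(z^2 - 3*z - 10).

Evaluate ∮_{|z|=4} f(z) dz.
4*I*pi/7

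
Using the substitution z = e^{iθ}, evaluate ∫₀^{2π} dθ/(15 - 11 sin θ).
Call the integral J. The integrand is 2π-periodic and we integrate over a full period, so shifting θ does not change the value (θ → θ + π/2 turns sin θ into cos θ; θ → θ + π flips the sign of the trig term). Hence
  J = ∫₀^{2π} dθ/(15 + 11 cos θ).
Put z = e^{iθ}: then cos θ = (z + 1/z)/2, dθ = dz/(iz), and z runs once counterclockwise around |z| = 1:
  J = ∮_{|z|=1} 1/(15 + 11*(z + 1/z)/2) · dz/(iz) = (2/i) ∮_{|z|=1} dz/(11*z^2 + 30*z + 11).
The roots of 11*z^2 + 30*z + 11 are z = (-15 ± sqrt(15^2 - 11^2))/11, with sqrt(104) = 2*sqrt(26); their product is 1, so only z₊ = -15/11 + 2*sqrt(26)/11 lies inside the unit circle (z₋ = -15/11 - 2*sqrt(26)/11 lies outside).
z₊ is a simple zero of q(z) = 11*z^2 + 30*z + 11, so Res(1/q, z₊) = 1/q'(z₊) with q'(z) = 22*z + 30; and q'(z₊) = 11*(z₊ - z₋) = 4*sqrt(26).
Therefore J = (2/i) · 2πi · 1/(4*sqrt(26)) = 2*pi/(2*sqrt(26)) = sqrt(26)*pi/26

Final answer: sqrt(26)*pi/26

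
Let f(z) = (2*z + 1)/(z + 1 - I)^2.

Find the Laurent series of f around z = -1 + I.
(-1 + 2*I)/(z + 1 - I)^2 + 2/(z + 1 - I)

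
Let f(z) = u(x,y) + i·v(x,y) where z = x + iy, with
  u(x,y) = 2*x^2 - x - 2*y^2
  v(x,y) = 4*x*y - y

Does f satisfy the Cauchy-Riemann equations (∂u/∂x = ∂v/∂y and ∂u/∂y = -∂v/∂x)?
∂u/∂x = 4*x - 1
∂v/∂y = 4*x - 1
∂u/∂y = -4*y
∂v/∂x = 4*y
∂u/∂x = ∂v/∂y and ∂u/∂y = -∂v/∂x hold identically; f is analytic.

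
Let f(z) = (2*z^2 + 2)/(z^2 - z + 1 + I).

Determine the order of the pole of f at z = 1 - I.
Factor the denominator:
  z^2 - z + 1 + I = (z - 1 + I)*(z - I)

The numerator P(z) = 2*z^2 + 2 has P(1 - I) = 2 - 4*I ≠ 0, so no factor of (z - 1 + I) cancels.
Near z = 1 - I we can therefore write f(z) = g(z)/(z - 1 + I) with g analytic at 1 - I and g(1 - I) ≠ 0 (g is the numerator divided by the remaining denominator factors).

Hence z = 1 - I is a pole of order 1.

Final answer: 1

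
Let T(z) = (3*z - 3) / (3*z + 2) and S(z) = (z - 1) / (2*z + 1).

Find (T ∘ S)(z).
(T ∘ S)(z) = T(S(z)) = ((3)*S(z) + (-3))/((3)*S(z) + (2)). Multiply numerator and denominator by 2*z + 1:
  numerator:   (3)*(z - 1) + (-3)*(2*z + 1) = -3*z - 6
  denominator: (3)*(z - 1) + (2)*(2*z + 1) = 7*z - 1
(T ∘ S)(z) = (-3*z - 6)/(7*z - 1)

Final answer: (-3*z - 6)/(7*z - 1)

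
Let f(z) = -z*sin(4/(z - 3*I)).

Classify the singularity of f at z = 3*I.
Let u = z - 3*I. Then
  sin(4/u) = Σ_{k≥0} (-1)^k (4)^(2k+1)/((2k+1)!·u^(2k+1)) = 4/u - 32/(3*u^3) + 128/(15*u^5) + ...
which has infinitely many negative powers of u, so sin(4/(z - 3*I)) has an essential singularity at z = 3*I.
The extra factor z is a nonzero polynomial; if the product had at most a pole at z = 3*I, dividing by that polynomial would leave sin(4/(z - 3*I)) with at most a pole too — contradiction. (Equivalently, the product's Laurent series still has infinitely many negative powers.)
So the singularity is essential.

Final answer: essential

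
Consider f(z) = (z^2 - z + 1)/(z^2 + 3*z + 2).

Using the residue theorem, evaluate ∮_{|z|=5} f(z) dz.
By the residue theorem, ∮_C f(z) dz = 2πi · (sum of the residues of f at the poles inside |z| = 5).

The denominator factors as (z + 2)*(z + 1), so the singularities of f are simple poles at z = -2, z = -1.
  |-2|² = 4 < 25 = 5², so this pole is inside the contour.
  |-1|² = 1 < 25 = 5², so this pole is inside the contour.

With P(z) = z^2 - z + 1 and Q(z) = z^2 + 3*z + 2, each pole is simple, so Res(f, z₀) = P(z₀)/Q'(z₀) with Q'(z) = 2*z + 3.
  Res(f, -2) = P(-2)/Q'(-2) = (7)/(-1) = -7
  Res(f, -1) = P(-1)/Q'(-1) = (3)/(1) = 3

Sum of residues inside C: -4
∮_C f(z) dz = 2πi · (-4) = -8*I*pi

Final answer: -8*I*pi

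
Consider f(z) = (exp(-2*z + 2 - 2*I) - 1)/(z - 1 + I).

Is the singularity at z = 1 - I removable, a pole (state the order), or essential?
removable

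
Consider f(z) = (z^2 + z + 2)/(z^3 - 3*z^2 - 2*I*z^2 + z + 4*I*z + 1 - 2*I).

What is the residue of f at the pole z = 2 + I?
3 - I/2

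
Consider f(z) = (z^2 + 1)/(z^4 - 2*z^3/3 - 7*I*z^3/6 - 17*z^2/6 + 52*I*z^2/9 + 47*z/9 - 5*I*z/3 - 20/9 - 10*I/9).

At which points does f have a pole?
The singularities of f are the zeros of the denominator. Factoring,
  z^4 - 2*z^3/3 - 7*I*z^3/6 - 17*z^2/6 + 52*I*z^2/9 + 47*z/9 - 5*I*z/3 - 20/9 - 10*I/9 = (z - 2/3)*(z - 2*I/3)*(z - 2 + I)*(z + 2 - 3*I/2)
so the candidates are z = 2/3, z = 2*I/3, z = 2 - I, z = -2 + 3*I/2.

Check the numerator P(z) = z^2 + 1 at each one:
  P(2/3) = 13/9 ≠ 0, so z = 2/3 is a (simple) pole.
  P(2*I/3) = 5/9 ≠ 0, so z = 2*I/3 is a (simple) pole.
  P(2 - I) = 4 - 4*I ≠ 0, so z = 2 - I is a (simple) pole.
  P(-2 + 3*I/2) = 11/4 - 6*I ≠ 0, so z = -2 + 3*I/2 is a (simple) pole.

Poles of f: {-2 + 3*I/2, 2*I/3, 2/3, 2 - I}

Final answer: {-2 + 3*I/2, 2*I/3, 2/3, 2 - I}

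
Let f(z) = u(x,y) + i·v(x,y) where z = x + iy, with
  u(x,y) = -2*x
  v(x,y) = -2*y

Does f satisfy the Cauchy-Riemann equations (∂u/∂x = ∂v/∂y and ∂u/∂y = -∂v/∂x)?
∂u/∂x = -2
∂v/∂y = -2
∂u/∂y = 0
∂v/∂x = 0
∂u/∂x = ∂v/∂y and ∂u/∂y = -∂v/∂x hold identically; f is analytic.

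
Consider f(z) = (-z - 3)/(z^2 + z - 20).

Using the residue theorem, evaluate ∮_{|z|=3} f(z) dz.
0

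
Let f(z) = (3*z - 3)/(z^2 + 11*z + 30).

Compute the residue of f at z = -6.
Write f(z) = P(z)/Q(z) with P(z) = 3*z - 3 and Q(z) = z^2 + 11*z + 30.
The denominator factors as Q(z) = (z + 5)*(z + 6), so z = -6 is a simple zero of Q and P is analytic there; z = -6 is therefore a simple pole and
  Res(f, z₀) = P(z₀)/Q'(z₀).

Q'(z) = 2*z + 11, so Q'(-6) = -1.
P(-6) = -21.

Res(f, -6) = (-21)/(-1) = 21

Final answer: 21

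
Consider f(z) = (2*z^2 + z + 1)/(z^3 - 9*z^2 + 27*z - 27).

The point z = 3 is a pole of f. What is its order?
3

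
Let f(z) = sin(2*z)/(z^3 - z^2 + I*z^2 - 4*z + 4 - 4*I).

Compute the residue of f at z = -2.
Write f(z) = P(z)/Q(z) with P(z) = sin(2*z) and Q(z) = z^3 - z^2 + I*z^2 - 4*z + 4 - 4*I.
The denominator factors as Q(z) = (z - 2)*(z + 2)*(z - 1 + I), so z = -2 is a simple zero of Q and P is analytic there; z = -2 is therefore a simple pole and
  Res(f, z₀) = P(z₀)/Q'(z₀).

Q'(z) = 3*z^2 - 2*z + 2*I*z - 4, so Q'(-2) = 12 - 4*I.
P(-2) = -sin(4).

Res(f, -2) = (-sin(4))/(12 - 4*I) = (-3/40 - I/40)*sin(4)

Final answer: (-3/40 - I/40)*sin(4)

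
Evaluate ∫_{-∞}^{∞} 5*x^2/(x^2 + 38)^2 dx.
Let f(z) = 5*z^2/(z^2 + 38)^2. The denominator has no real zeros and deg Q - deg P = 2 ≥ 2, so the integral of f over the upper semicircle |z| = R tends to 0 as R → ∞. Closing the contour in the upper half-plane,
  ∫_{-∞}^{∞} f(x) dx = 2πi · Σ Res(f, z_k)  over the poles with Im z_k > 0.

Zeros of the denominator: z^2 + 38 = 0 gives z = ±sqrt(38)*I.
Upper half-plane: z = sqrt(38)*I (a pole of order 2).

Write f(z) = g(z)/(z - sqrt(38)*I)^2 with g(z) = 5*z^2/(z + sqrt(38)*I)^2. For a double pole, Res(f, z₀) = g'(z₀):
  g'(z) = 10*sqrt(38)*I*z/(z + sqrt(38)*I)^3
  Res(f, sqrt(38)*I) = g'(sqrt(38)*I) = -5*sqrt(38)*I/152

∫_{-∞}^{∞} f(x) dx = 2πi · (-5*sqrt(38)*I/152) = 5*sqrt(38)*pi/76

Final answer: 5*sqrt(38)*pi/76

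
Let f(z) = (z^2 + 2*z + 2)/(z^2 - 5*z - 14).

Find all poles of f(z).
The singularities of f are the zeros of the denominator. Factoring,
  z^2 - 5*z - 14 = (z + 2)*(z - 7)
so the candidates are z = -2, z = 7.

Check the numerator P(z) = z^2 + 2*z + 2 at each one:
  P(-2) = 2 ≠ 0, so z = -2 is a (simple) pole.
  P(7) = 65 ≠ 0, so z = 7 is a (simple) pole.

Poles of f: {-2, 7}

Final answer: {-2, 7}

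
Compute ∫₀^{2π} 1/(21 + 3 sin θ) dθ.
Call the integral J. The integrand is 2π-periodic and we integrate over a full period, so shifting θ does not change the value (θ → θ + π/2 turns sin θ into cos θ). Hence
  J = ∫₀^{2π} dθ/(21 + 3 cos θ).
Put z = e^{iθ}: then cos θ = (z + 1/z)/2, dθ = dz/(iz), and z runs once counterclockwise around |z| = 1:
  J = ∮_{|z|=1} 1/(21 + 3*(z + 1/z)/2) · dz/(iz) = (2/i) ∮_{|z|=1} dz/(3*z^2 + 42*z + 3).
The roots of 3*z^2 + 42*z + 3 are z = (-21 ± sqrt(21^2 - 3^2))/3, with sqrt(432) = 12*sqrt(3); their product is 1, so only z₊ = -7 + 4*sqrt(3) lies inside the unit circle (z₋ = -7 - 4*sqrt(3) lies outside).
z₊ is a simple zero of q(z) = 3*z^2 + 42*z + 3, so Res(1/q, z₊) = 1/q'(z₊) with q'(z) = 6*z + 42; and q'(z₊) = 3*(z₊ - z₋) = 24*sqrt(3).
Therefore J = (2/i) · 2πi · 1/(24*sqrt(3)) = 2*pi/(12*sqrt(3)) = sqrt(3)*pi/18

Final answer: sqrt(3)*pi/18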